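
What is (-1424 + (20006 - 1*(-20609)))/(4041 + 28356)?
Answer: 39191/32397 ≈ 1.2097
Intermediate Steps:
(-1424 + (20006 - 1*(-20609)))/(4041 + 28356) = (-1424 + (20006 + 20609))/32397 = (-1424 + 40615)*(1/32397) = 39191*(1/32397) = 39191/32397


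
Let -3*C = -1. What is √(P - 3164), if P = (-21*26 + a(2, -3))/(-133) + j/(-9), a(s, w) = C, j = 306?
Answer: I*√508471635/399 ≈ 56.515*I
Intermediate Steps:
C = ⅓ (C = -⅓*(-1) = ⅓ ≈ 0.33333)
a(s, w) = ⅓
P = -11929/399 (P = (-21*26 + ⅓)/(-133) + 306/(-9) = (-546 + ⅓)*(-1/133) + 306*(-⅑) = -1637/3*(-1/133) - 34 = 1637/399 - 34 = -11929/399 ≈ -29.897)
√(P - 3164) = √(-11929/399 - 3164) = √(-1274365/399) = I*√508471635/399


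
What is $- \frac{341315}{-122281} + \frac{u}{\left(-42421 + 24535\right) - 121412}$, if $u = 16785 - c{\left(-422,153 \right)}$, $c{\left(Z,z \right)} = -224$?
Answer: $\frac{2674389373}{1001970514} \approx 2.6691$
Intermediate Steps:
$u = 17009$ ($u = 16785 - -224 = 16785 + 224 = 17009$)
$- \frac{341315}{-122281} + \frac{u}{\left(-42421 + 24535\right) - 121412} = - \frac{341315}{-122281} + \frac{17009}{\left(-42421 + 24535\right) - 121412} = \left(-341315\right) \left(- \frac{1}{122281}\right) + \frac{17009}{-17886 - 121412} = \frac{341315}{122281} + \frac{17009}{-139298} = \frac{341315}{122281} + 17009 \left(- \frac{1}{139298}\right) = \frac{341315}{122281} - \frac{17009}{139298} = \frac{2674389373}{1001970514}$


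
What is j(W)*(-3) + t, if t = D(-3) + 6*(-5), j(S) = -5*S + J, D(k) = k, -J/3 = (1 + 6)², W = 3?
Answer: 453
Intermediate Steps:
J = -147 (J = -3*(1 + 6)² = -3*7² = -3*49 = -147)
j(S) = -147 - 5*S (j(S) = -5*S - 147 = -147 - 5*S)
t = -33 (t = -3 + 6*(-5) = -3 - 30 = -33)
j(W)*(-3) + t = (-147 - 5*3)*(-3) - 33 = (-147 - 15)*(-3) - 33 = -162*(-3) - 33 = 486 - 33 = 453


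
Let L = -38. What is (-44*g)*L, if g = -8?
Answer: -13376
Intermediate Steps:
(-44*g)*L = -44*(-8)*(-38) = 352*(-38) = -13376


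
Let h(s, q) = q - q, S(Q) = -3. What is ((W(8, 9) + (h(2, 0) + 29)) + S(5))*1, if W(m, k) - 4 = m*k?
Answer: 102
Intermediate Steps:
h(s, q) = 0
W(m, k) = 4 + k*m (W(m, k) = 4 + m*k = 4 + k*m)
((W(8, 9) + (h(2, 0) + 29)) + S(5))*1 = (((4 + 9*8) + (0 + 29)) - 3)*1 = (((4 + 72) + 29) - 3)*1 = ((76 + 29) - 3)*1 = (105 - 3)*1 = 102*1 = 102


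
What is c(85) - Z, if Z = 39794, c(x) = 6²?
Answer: -39758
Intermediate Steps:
c(x) = 36
c(85) - Z = 36 - 1*39794 = 36 - 39794 = -39758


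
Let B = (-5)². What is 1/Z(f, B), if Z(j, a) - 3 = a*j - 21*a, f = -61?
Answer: -1/2047 ≈ -0.00048852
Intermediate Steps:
B = 25
Z(j, a) = 3 - 21*a + a*j (Z(j, a) = 3 + (a*j - 21*a) = 3 + (-21*a + a*j) = 3 - 21*a + a*j)
1/Z(f, B) = 1/(3 - 21*25 + 25*(-61)) = 1/(3 - 525 - 1525) = 1/(-2047) = -1/2047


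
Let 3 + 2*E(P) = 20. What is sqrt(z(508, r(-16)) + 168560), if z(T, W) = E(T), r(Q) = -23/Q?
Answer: sqrt(674274)/2 ≈ 410.57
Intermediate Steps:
E(P) = 17/2 (E(P) = -3/2 + (1/2)*20 = -3/2 + 10 = 17/2)
z(T, W) = 17/2
sqrt(z(508, r(-16)) + 168560) = sqrt(17/2 + 168560) = sqrt(337137/2) = sqrt(674274)/2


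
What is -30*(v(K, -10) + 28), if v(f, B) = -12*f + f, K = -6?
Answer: -2820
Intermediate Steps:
v(f, B) = -11*f
-30*(v(K, -10) + 28) = -30*(-11*(-6) + 28) = -30*(66 + 28) = -30*94 = -2820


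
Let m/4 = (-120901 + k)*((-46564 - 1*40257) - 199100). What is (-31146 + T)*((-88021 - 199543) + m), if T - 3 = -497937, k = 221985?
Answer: 61166113974861600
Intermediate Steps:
m = -115608153456 (m = 4*((-120901 + 221985)*((-46564 - 1*40257) - 199100)) = 4*(101084*((-46564 - 40257) - 199100)) = 4*(101084*(-86821 - 199100)) = 4*(101084*(-285921)) = 4*(-28902038364) = -115608153456)
T = -497934 (T = 3 - 497937 = -497934)
(-31146 + T)*((-88021 - 199543) + m) = (-31146 - 497934)*((-88021 - 199543) - 115608153456) = -529080*(-287564 - 115608153456) = -529080*(-115608441020) = 61166113974861600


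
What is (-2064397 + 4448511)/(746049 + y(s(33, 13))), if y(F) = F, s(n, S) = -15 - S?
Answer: 2384114/746021 ≈ 3.1958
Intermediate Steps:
(-2064397 + 4448511)/(746049 + y(s(33, 13))) = (-2064397 + 4448511)/(746049 + (-15 - 1*13)) = 2384114/(746049 + (-15 - 13)) = 2384114/(746049 - 28) = 2384114/746021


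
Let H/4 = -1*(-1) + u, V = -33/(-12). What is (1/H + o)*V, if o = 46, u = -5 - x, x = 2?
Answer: 12133/96 ≈ 126.39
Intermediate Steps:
u = -7 (u = -5 - 1*2 = -5 - 2 = -7)
V = 11/4 (V = -33*(-1/12) = 11/4 ≈ 2.7500)
H = -24 (H = 4*(-1*(-1) - 7) = 4*(1 - 7) = 4*(-6) = -24)
(1/H + o)*V = (1/(-24) + 46)*(11/4) = (-1/24 + 46)*(11/4) = (1103/24)*(11/4) = 12133/96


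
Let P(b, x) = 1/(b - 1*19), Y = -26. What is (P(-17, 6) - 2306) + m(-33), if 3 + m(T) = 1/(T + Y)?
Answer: -4904411/2124 ≈ -2309.0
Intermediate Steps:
P(b, x) = 1/(-19 + b) (P(b, x) = 1/(b - 19) = 1/(-19 + b))
m(T) = -3 + 1/(-26 + T) (m(T) = -3 + 1/(T - 26) = -3 + 1/(-26 + T))
(P(-17, 6) - 2306) + m(-33) = (1/(-19 - 17) - 2306) + (79 - 3*(-33))/(-26 - 33) = (1/(-36) - 2306) + (79 + 99)/(-59) = (-1/36 - 2306) - 1/59*178 = -83017/36 - 178/59 = -4904411/2124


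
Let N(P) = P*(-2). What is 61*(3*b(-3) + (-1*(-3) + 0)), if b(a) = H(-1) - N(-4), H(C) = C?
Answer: -1464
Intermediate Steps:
N(P) = -2*P
b(a) = -9 (b(a) = -1 - (-2)*(-4) = -1 - 1*8 = -1 - 8 = -9)
61*(3*b(-3) + (-1*(-3) + 0)) = 61*(3*(-9) + (-1*(-3) + 0)) = 61*(-27 + (3 + 0)) = 61*(-27 + 3) = 61*(-24) = -1464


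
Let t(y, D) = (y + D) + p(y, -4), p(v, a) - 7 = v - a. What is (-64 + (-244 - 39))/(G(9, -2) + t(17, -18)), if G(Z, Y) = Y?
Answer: -347/25 ≈ -13.880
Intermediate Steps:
p(v, a) = 7 + v - a (p(v, a) = 7 + (v - a) = 7 + v - a)
t(y, D) = 11 + D + 2*y (t(y, D) = (y + D) + (7 + y - 1*(-4)) = (D + y) + (7 + y + 4) = (D + y) + (11 + y) = 11 + D + 2*y)
(-64 + (-244 - 39))/(G(9, -2) + t(17, -18)) = (-64 + (-244 - 39))/(-2 + (11 - 18 + 2*17)) = (-64 - 283)/(-2 + (11 - 18 + 34)) = -347/(-2 + 27) = -347/25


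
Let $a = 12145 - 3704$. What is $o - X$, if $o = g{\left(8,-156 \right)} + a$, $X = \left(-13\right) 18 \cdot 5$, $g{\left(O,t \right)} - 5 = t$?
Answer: $9460$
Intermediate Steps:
$g{\left(O,t \right)} = 5 + t$
$a = 8441$
$X = -1170$ ($X = \left(-234\right) 5 = -1170$)
$o = 8290$ ($o = \left(5 - 156\right) + 8441 = -151 + 8441 = 8290$)
$o - X = 8290 - -1170 = 8290 + 1170 = 9460$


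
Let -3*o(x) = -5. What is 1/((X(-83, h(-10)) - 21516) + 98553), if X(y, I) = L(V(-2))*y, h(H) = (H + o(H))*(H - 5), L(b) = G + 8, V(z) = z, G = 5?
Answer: 1/75958 ≈ 1.3165e-5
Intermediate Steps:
o(x) = 5/3 (o(x) = -⅓*(-5) = 5/3)
L(b) = 13 (L(b) = 5 + 8 = 13)
h(H) = (-5 + H)*(5/3 + H) (h(H) = (H + 5/3)*(H - 5) = (5/3 + H)*(-5 + H) = (-5 + H)*(5/3 + H))
X(y, I) = 13*y
1/((X(-83, h(-10)) - 21516) + 98553) = 1/((13*(-83) - 21516) + 98553) = 1/((-1079 - 21516) + 98553) = 1/(-22595 + 98553) = 1/75958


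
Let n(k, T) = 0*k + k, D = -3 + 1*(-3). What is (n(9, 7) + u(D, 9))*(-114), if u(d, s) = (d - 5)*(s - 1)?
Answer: 9006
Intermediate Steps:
D = -6 (D = -3 - 3 = -6)
u(d, s) = (-1 + s)*(-5 + d) (u(d, s) = (-5 + d)*(-1 + s) = (-1 + s)*(-5 + d))
n(k, T) = k (n(k, T) = 0 + k = k)
(n(9, 7) + u(D, 9))*(-114) = (9 + (5 - 1*(-6) - 5*9 - 6*9))*(-114) = (9 + (5 + 6 - 45 - 54))*(-114) = (9 - 88)*(-114) = -79*(-114) = 9006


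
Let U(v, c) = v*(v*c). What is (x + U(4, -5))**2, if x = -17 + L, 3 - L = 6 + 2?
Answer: 10404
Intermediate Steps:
L = -5 (L = 3 - (6 + 2) = 3 - 1*8 = 3 - 8 = -5)
U(v, c) = c*v**2 (U(v, c) = v*(c*v) = c*v**2)
x = -22 (x = -17 - 5 = -22)
(x + U(4, -5))**2 = (-22 - 5*4**2)**2 = (-22 - 5*16)**2 = (-22 - 80)**2 = (-102)**2 = 10404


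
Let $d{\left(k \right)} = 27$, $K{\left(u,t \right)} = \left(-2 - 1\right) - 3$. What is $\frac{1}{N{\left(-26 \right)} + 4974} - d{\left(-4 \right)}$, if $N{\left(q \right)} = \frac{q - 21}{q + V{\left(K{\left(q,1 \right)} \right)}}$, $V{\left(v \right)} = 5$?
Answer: $- \frac{2821506}{104501} \approx -27.0$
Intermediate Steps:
$K{\left(u,t \right)} = -6$ ($K{\left(u,t \right)} = -3 - 3 = -6$)
$N{\left(q \right)} = \frac{-21 + q}{5 + q}$ ($N{\left(q \right)} = \frac{q - 21}{q + 5} = \frac{-21 + q}{5 + q}$)
$\frac{1}{N{\left(-26 \right)} + 4974} - d{\left(-4 \right)} = \frac{1}{\frac{-21 - 26}{5 - 26} + 4974} - 27 = \frac{1}{\frac{1}{-21} \left(-47\right) + 4974} - 27 = \frac{1}{\left(- \frac{1}{21}\right) \left(-47\right) + 4974} - 27 = \frac{1}{\frac{47}{21} + 4974} - 27 = \frac{1}{\frac{104501}{21}} - 27 = \frac{21}{104501} - 27 = - \frac{2821506}{104501}$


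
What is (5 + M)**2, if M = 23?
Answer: 784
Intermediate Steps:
(5 + M)**2 = (5 + 23)**2 = 28**2 = 784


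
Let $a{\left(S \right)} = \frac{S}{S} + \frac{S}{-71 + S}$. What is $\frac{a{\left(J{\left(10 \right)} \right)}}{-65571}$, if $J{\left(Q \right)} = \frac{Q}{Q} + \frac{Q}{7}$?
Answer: $- \frac{463}{31474080} \approx -1.4711 \cdot 10^{-5}$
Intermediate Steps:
$J{\left(Q \right)} = 1 + \frac{Q}{7}$ ($J{\left(Q \right)} = 1 + Q \frac{1}{7} = 1 + \frac{Q}{7}$)
$a{\left(S \right)} = 1 + \frac{S}{-71 + S}$
$\frac{a{\left(J{\left(10 \right)} \right)}}{-65571} = \frac{\frac{1}{-71 + \left(1 + \frac{1}{7} \cdot 10\right)} \left(-71 + 2 \left(1 + \frac{1}{7} \cdot 10\right)\right)}{-65571} = \frac{-71 + 2 \left(1 + \frac{10}{7}\right)}{-71 + \left(1 + \frac{10}{7}\right)} \left(- \frac{1}{65571}\right) = \frac{-71 + 2 \cdot \frac{17}{7}}{-71 + \frac{17}{7}} \left(- \frac{1}{65571}\right) = \frac{-71 + \frac{34}{7}}{- \frac{480}{7}} \left(- \frac{1}{65571}\right) = \left(- \frac{7}{480}\right) \left(- \frac{463}{7}\right) \left(- \frac{1}{65571}\right) = \frac{463}{480} \left(- \frac{1}{65571}\right) = - \frac{463}{31474080}$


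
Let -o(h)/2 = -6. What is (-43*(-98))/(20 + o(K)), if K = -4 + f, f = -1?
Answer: 2107/16 ≈ 131.69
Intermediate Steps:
K = -5 (K = -4 - 1 = -5)
o(h) = 12 (o(h) = -2*(-6) = 12)
(-43*(-98))/(20 + o(K)) = (-43*(-98))/(20 + 12) = 4214/32 = 4214*(1/32) = 2107/16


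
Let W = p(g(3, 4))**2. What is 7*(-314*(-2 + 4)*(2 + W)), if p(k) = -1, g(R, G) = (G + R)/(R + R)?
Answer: -13188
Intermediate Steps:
g(R, G) = (G + R)/(2*R) (g(R, G) = (G + R)/((2*R)) = (G + R)*(1/(2*R)) = (G + R)/(2*R))
W = 1 (W = (-1)**2 = 1)
7*(-314*(-2 + 4)*(2 + W)) = 7*(-314*(-2 + 4)*(2 + 1)) = 7*(-628*3) = 7*(-314*6) = 7*(-1884) = -13188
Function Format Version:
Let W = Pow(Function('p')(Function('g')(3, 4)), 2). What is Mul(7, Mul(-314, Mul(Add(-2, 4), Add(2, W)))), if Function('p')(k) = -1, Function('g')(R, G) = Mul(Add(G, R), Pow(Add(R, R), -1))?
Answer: -13188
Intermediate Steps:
Function('g')(R, G) = Mul(Rational(1, 2), Pow(R, -1), Add(G, R)) (Function('g')(R, G) = Mul(Add(G, R), Pow(Mul(2, R), -1)) = Mul(Add(G, R), Mul(Rational(1, 2), Pow(R, -1))) = Mul(Rational(1, 2), Pow(R, -1), Add(G, R)))
W = 1 (W = Pow(-1, 2) = 1)
Mul(7, Mul(-314, Mul(Add(-2, 4), Add(2, W)))) = Mul(7, Mul(-314, Mul(Add(-2, 4), Add(2, 1)))) = Mul(7, Mul(-314, Mul(2, 3))) = Mul(7, Mul(-314, 6)) = Mul(7, -1884) = -13188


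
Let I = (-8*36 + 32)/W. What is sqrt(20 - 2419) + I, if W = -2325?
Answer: 256/2325 + I*sqrt(2399) ≈ 0.11011 + 48.98*I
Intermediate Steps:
I = 256/2325 (I = (-8*36 + 32)/(-2325) = (-288 + 32)*(-1/2325) = -256*(-1/2325) = 256/2325 ≈ 0.11011)
sqrt(20 - 2419) + I = sqrt(20 - 2419) + 256/2325 = sqrt(-2399) + 256/2325 = I*sqrt(2399) + 256/2325 = 256/2325 + I*sqrt(2399)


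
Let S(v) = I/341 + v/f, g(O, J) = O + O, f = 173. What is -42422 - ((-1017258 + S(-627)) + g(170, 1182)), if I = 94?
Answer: 57488640073/58993 ≈ 9.7450e+5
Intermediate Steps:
g(O, J) = 2*O
S(v) = 94/341 + v/173
-42422 - ((-1017258 + S(-627)) + g(170, 1182)) = -42422 - ((-1017258 + (94/341 + (1/173)*(-627))) + 2*170) = -42422 - ((-1017258 + (94/341 - 627/173)) + 340) = -42422 - ((-1017258 - 197545/58993) + 340) = -42422 - (-60011298739/58993 + 340) = -42422 - 1*(-59991241119/58993) = -42422 + 59991241119/58993 = 57488640073/58993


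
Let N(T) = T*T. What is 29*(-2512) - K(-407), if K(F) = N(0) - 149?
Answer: -72699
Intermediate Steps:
N(T) = T²
K(F) = -149 (K(F) = 0² - 149 = 0 - 149 = -149)
29*(-2512) - K(-407) = 29*(-2512) - 1*(-149) = -72848 + 149 = -72699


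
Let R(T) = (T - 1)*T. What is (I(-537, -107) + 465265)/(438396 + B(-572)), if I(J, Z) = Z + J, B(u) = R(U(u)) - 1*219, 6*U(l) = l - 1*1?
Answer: 1858484/1789571 ≈ 1.0385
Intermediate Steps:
U(l) = -1/6 + l/6 (U(l) = (l - 1*1)/6 = (l - 1)/6 = (-1 + l)/6 = -1/6 + l/6)
R(T) = T*(-1 + T) (R(T) = (-1 + T)*T = T*(-1 + T))
B(u) = -219 + (-7/6 + u/6)*(-1/6 + u/6) (B(u) = (-1/6 + u/6)*(-1 + (-1/6 + u/6)) - 1*219 = (-1/6 + u/6)*(-7/6 + u/6) - 219 = (-7/6 + u/6)*(-1/6 + u/6) - 219 = -219 + (-7/6 + u/6)*(-1/6 + u/6))
I(J, Z) = J + Z
(I(-537, -107) + 465265)/(438396 + B(-572)) = ((-537 - 107) + 465265)/(438396 + (-219 + (-1 - 572)*(-7 - 572)/36)) = (-644 + 465265)/(438396 + (-219 + (1/36)*(-573)*(-579))) = 464621/(438396 + (-219 + 36863/4)) = 464621/(438396 + 35987/4) = 464621/(1789571/4) = 464621*(4/1789571) = 1858484/1789571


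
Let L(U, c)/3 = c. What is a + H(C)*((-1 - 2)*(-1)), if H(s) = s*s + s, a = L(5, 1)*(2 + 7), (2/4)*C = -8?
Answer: 747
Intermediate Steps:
C = -16 (C = 2*(-8) = -16)
L(U, c) = 3*c
a = 27 (a = (3*1)*(2 + 7) = 3*9 = 27)
H(s) = s + s² (H(s) = s² + s = s + s²)
a + H(C)*((-1 - 2)*(-1)) = 27 + (-16*(1 - 16))*((-1 - 2)*(-1)) = 27 + (-16*(-15))*(-3*(-1)) = 27 + 240*3 = 27 + 720 = 747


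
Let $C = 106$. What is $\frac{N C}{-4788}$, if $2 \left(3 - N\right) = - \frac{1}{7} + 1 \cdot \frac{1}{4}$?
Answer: $- \frac{2915}{44688} \approx -0.06523$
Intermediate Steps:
$N = \frac{165}{56}$ ($N = 3 - \frac{- \frac{1}{7} + 1 \cdot \frac{1}{4}}{2} = 3 - \frac{\left(-1\right) \frac{1}{7} + 1 \cdot \frac{1}{4}}{2} = 3 - \frac{- \frac{1}{7} + \frac{1}{4}}{2} = 3 - \frac{3}{56} = \frac{165}{56} \approx 2.9464$)
$\frac{N C}{-4788} = \frac{\frac{165}{56} \cdot 106}{-4788} = \frac{8745}{28} \left(- \frac{1}{4788}\right) = - \frac{2915}{44688}$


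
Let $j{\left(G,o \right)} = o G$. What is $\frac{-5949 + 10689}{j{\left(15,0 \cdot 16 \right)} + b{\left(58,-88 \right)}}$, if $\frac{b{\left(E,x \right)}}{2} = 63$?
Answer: $\frac{790}{21} \approx 37.619$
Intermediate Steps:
$b{\left(E,x \right)} = 126$ ($b{\left(E,x \right)} = 2 \cdot 63 = 126$)
$j{\left(G,o \right)} = G o$
$\frac{-5949 + 10689}{j{\left(15,0 \cdot 16 \right)} + b{\left(58,-88 \right)}} = \frac{-5949 + 10689}{15 \cdot 0 \cdot 16 + 126} = \frac{4740}{15 \cdot 0 + 126} = \frac{4740}{0 + 126} = \frac{4740}{126} = 4740 \cdot \frac{1}{126} = \frac{790}{21}$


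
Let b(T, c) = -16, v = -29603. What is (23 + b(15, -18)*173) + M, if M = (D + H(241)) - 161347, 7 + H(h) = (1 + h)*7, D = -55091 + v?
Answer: -247099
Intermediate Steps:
D = -84694 (D = -55091 - 29603 = -84694)
H(h) = 7*h (H(h) = -7 + (1 + h)*7 = -7 + (7 + 7*h) = 7*h)
M = -244354 (M = (-84694 + 7*241) - 161347 = (-84694 + 1687) - 161347 = -83007 - 161347 = -244354)
(23 + b(15, -18)*173) + M = (23 - 16*173) - 244354 = (23 - 2768) - 244354 = -2745 - 244354 = -247099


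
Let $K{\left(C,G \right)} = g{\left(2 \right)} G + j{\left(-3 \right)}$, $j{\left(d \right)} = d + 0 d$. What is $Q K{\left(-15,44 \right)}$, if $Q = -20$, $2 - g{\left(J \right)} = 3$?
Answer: $940$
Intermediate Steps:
$g{\left(J \right)} = -1$ ($g{\left(J \right)} = 2 - 3 = -1$)
$j{\left(d \right)} = d$ ($j{\left(d \right)} = d + 0 = d$)
$K{\left(C,G \right)} = -3 - G$ ($K{\left(C,G \right)} = - G - 3 = -3 - G$)
$Q K{\left(-15,44 \right)} = - 20 \left(-3 - 44\right) = \left(-20\right) \left(-47\right) = 940$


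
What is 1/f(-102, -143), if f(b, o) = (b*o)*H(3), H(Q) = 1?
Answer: 1/14586 ≈ 6.8559e-5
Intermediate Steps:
f(b, o) = b*o (f(b, o) = (b*o)*1 = b*o)
1/f(-102, -143) = 1/(-102*(-143)) = 1/14586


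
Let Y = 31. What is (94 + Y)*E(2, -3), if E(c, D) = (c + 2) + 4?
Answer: 1000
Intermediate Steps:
E(c, D) = 6 + c (E(c, D) = (2 + c) + 4 = 6 + c)
(94 + Y)*E(2, -3) = (94 + 31)*(6 + 2) = 125*8 = 1000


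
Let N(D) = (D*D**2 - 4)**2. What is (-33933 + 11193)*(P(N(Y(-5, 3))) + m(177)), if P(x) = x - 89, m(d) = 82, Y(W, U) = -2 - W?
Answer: -11870280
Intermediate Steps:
N(D) = (-4 + D**3)**2 (N(D) = (D**3 - 4)**2 = (-4 + D**3)**2)
P(x) = -89 + x
(-33933 + 11193)*(P(N(Y(-5, 3))) + m(177)) = (-33933 + 11193)*((-89 + (-4 + (-2 - 1*(-5))**3)**2) + 82) = -22740*((-89 + (-4 + (-2 + 5)**3)**2) + 82) = -22740*((-89 + (-4 + 3**3)**2) + 82) = -22740*((-89 + (-4 + 27)**2) + 82) = -22740*((-89 + 23**2) + 82) = -22740*((-89 + 529) + 82) = -22740*(440 + 82) = -22740*522 = -11870280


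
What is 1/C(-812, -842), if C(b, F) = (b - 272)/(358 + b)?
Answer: 227/542 ≈ 0.41882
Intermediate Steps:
C(b, F) = (-272 + b)/(358 + b)
1/C(-812, -842) = 1/((-272 - 812)/(358 - 812)) = 1/(-1084/(-454)) = 1/(-1/454*(-1084)) = 1/(542/227) = 227/542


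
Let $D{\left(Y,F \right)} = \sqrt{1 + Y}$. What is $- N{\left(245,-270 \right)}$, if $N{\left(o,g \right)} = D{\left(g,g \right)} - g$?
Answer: $-270 - i \sqrt{269} \approx -270.0 - 16.401 i$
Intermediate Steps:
$N{\left(o,g \right)} = \sqrt{1 + g} - g$
$- N{\left(245,-270 \right)} = - (\sqrt{1 - 270} - -270) = - (\sqrt{-269} + 270) = - (i \sqrt{269} + 270) = - (270 + i \sqrt{269}) = -270 - i \sqrt{269}$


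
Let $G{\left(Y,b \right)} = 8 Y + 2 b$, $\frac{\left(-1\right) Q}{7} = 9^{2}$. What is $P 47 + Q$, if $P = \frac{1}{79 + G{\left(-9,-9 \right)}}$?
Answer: $- \frac{6284}{11} \approx -571.27$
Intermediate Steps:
$Q = -567$ ($Q = - 7 \cdot 9^{2} = \left(-7\right) 81 = -567$)
$G{\left(Y,b \right)} = 2 b + 8 Y$
$P = - \frac{1}{11}$ ($P = \frac{1}{79 + \left(2 \left(-9\right) + 8 \left(-9\right)\right)} = \frac{1}{79 - 90} = \frac{1}{-11} = - \frac{1}{11} \approx -0.090909$)
$P 47 + Q = \left(- \frac{1}{11}\right) 47 - 567 = - \frac{47}{11} - 567 = - \frac{6284}{11}$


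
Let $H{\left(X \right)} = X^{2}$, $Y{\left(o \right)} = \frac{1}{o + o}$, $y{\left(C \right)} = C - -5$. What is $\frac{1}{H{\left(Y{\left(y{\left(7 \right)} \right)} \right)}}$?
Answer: $576$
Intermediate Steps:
$y{\left(C \right)} = 5 + C$ ($y{\left(C \right)} = C + 5 = 5 + C$)
$Y{\left(o \right)} = \frac{1}{2 o}$
$\frac{1}{H{\left(Y{\left(y{\left(7 \right)} \right)} \right)}} = \frac{1}{\left(\frac{1}{2 \left(5 + 7\right)}\right)^{2}} = \frac{1}{\left(\frac{1}{2 \cdot 12}\right)^{2}} = \frac{1}{\left(\frac{1}{2} \cdot \frac{1}{12}\right)^{2}} = \frac{1}{\left(\frac{1}{24}\right)^{2}} = \frac{1}{\frac{1}{576}} = 576$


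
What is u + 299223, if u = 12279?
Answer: 311502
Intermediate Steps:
u + 299223 = 12279 + 299223 = 311502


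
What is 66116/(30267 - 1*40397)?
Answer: -33058/5065 ≈ -6.5267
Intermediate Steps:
66116/(30267 - 1*40397) = 66116/(30267 - 40397) = 66116/(-10130) = 66116*(-1/10130) = -33058/5065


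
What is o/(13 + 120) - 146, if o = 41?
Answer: -19377/133 ≈ -145.69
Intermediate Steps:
o/(13 + 120) - 146 = 41/(13 + 120) - 146 = 41/133 - 146 = -19377/133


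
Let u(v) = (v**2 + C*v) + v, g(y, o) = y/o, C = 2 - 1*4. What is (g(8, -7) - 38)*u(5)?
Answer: -5480/7 ≈ -782.86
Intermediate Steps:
C = -2 (C = 2 - 4 = -2)
u(v) = v**2 - v (u(v) = (v**2 - 2*v) + v = v**2 - v)
(g(8, -7) - 38)*u(5) = (8/(-7) - 38)*(5*(-1 + 5)) = (8*(-1/7) - 38)*(5*4) = (-8/7 - 38)*20 = -274/7*20 = -5480/7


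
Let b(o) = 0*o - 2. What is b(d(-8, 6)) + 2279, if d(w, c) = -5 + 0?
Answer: 2277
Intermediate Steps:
d(w, c) = -5
b(o) = -2 (b(o) = 0 - 2 = -2)
b(d(-8, 6)) + 2279 = -2 + 2279 = 2277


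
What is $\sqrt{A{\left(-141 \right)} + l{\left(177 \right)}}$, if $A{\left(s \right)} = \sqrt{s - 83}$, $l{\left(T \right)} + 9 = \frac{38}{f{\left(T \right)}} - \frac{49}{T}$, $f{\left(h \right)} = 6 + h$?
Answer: $\frac{2 \sqrt{-29367840 + 12952801 i \sqrt{14}}}{3599} \approx 2.0531 + 3.6448 i$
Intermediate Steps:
$l{\left(T \right)} = -9 - \frac{49}{T} + \frac{38}{6 + T}$ ($l{\left(T \right)} = -9 + \left(\frac{38}{6 + T} - \frac{49}{T}\right) = -9 + \left(- \frac{49}{T} + \frac{38}{6 + T}\right) = -9 - \frac{49}{T} + \frac{38}{6 + T}$)
$A{\left(s \right)} = \sqrt{-83 + s}$ ($A{\left(s \right)} = \sqrt{s - 83} = \sqrt{-83 + s}$)
$\sqrt{A{\left(-141 \right)} + l{\left(177 \right)}} = \sqrt{\sqrt{-83 - 141} - \left(9 + \frac{49}{177} - \frac{38}{6 + 177}\right)} = \sqrt{\sqrt{-224} - \left(\frac{1642}{177} - \frac{38}{183}\right)} = \sqrt{4 i \sqrt{14} - \frac{32640}{3599}} = \sqrt{- \frac{32640}{3599} + 4 i \sqrt{14}}$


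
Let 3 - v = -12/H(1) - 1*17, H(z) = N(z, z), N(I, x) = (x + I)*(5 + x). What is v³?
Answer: 9261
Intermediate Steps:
N(I, x) = (5 + x)*(I + x) (N(I, x) = (I + x)*(5 + x) = (5 + x)*(I + x))
H(z) = 2*z² + 10*z (H(z) = z² + 5*z + 5*z + z*z = z² + 5*z + 5*z + z² = 2*z² + 10*z)
v = 21 (v = 3 - (-12*1/(2*(5 + 1)) - 1*17) = 3 - (-12/(2*1*6) - 17) = 3 - (-12/12 - 17) = 3 - (-12*1/12 - 17) = 3 - (-1 - 17) = 3 - 1*(-18) = 3 + 18 = 21)
v³ = 21³ = 9261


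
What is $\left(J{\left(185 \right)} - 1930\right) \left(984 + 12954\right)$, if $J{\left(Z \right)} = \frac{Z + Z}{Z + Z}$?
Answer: $-26886402$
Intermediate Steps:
$J{\left(Z \right)} = 1$ ($J{\left(Z \right)} = \frac{2 Z}{2 Z} = 2 Z \frac{1}{2 Z} = 1$)
$\left(J{\left(185 \right)} - 1930\right) \left(984 + 12954\right) = \left(1 - 1930\right) \left(984 + 12954\right) = \left(-1929\right) 13938 = -26886402$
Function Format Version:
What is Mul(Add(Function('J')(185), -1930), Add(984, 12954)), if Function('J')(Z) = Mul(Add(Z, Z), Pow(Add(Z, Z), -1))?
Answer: -26886402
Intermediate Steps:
Function('J')(Z) = 1 (Function('J')(Z) = Mul(Mul(2, Z), Pow(Mul(2, Z), -1)) = Mul(Mul(2, Z), Mul(Rational(1, 2), Pow(Z, -1))) = 1)
Mul(Add(Function('J')(185), -1930), Add(984, 12954)) = Mul(Add(1, -1930), Add(984, 12954)) = Mul(-1929, 13938) = -26886402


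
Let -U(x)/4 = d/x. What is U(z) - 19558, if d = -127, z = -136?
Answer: -665099/34 ≈ -19562.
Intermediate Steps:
U(x) = 508/x (U(x) = -(-508)/x = 508/x)
U(z) - 19558 = 508/(-136) - 19558 = 508*(-1/136) - 19558 = -127/34 - 19558 = -665099/34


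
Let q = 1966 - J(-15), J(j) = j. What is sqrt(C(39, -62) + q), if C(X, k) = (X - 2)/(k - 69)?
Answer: sqrt(33991094)/131 ≈ 44.505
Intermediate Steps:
C(X, k) = (-2 + X)/(-69 + k)
q = 1981 (q = 1966 - 1*(-15) = 1966 + 15 = 1981)
sqrt(C(39, -62) + q) = sqrt((-2 + 39)/(-69 - 62) + 1981) = sqrt(37/(-131) + 1981) = sqrt(-1/131*37 + 1981) = sqrt(-37/131 + 1981) = sqrt(259474/131) = sqrt(33991094)/131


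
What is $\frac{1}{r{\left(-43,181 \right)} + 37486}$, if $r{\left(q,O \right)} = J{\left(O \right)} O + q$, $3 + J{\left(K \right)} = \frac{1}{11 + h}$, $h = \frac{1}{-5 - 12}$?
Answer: $\frac{186}{6866477} \approx 2.7088 \cdot 10^{-5}$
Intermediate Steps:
$h = - \frac{1}{17}$ ($h = \frac{1}{-17} = - \frac{1}{17} \approx -0.058824$)
$J{\left(K \right)} = - \frac{541}{186}$ ($J{\left(K \right)} = -3 + \frac{1}{11 - \frac{1}{17}} = -3 + \frac{1}{\frac{186}{17}} = -3 + \frac{17}{186} = - \frac{541}{186}$)
$r{\left(q,O \right)} = q - \frac{541 O}{186}$ ($r{\left(q,O \right)} = - \frac{541 O}{186} + q = q - \frac{541 O}{186}$)
$\frac{1}{r{\left(-43,181 \right)} + 37486} = \frac{1}{\left(-43 - \frac{97921}{186}\right) + 37486} = \frac{1}{- \frac{105919}{186} + 37486} = \frac{1}{\frac{6866477}{186}} = \frac{186}{6866477}$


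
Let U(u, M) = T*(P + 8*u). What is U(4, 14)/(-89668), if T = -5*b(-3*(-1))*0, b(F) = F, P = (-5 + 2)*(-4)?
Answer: 0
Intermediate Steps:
P = 12 (P = -3*(-4) = 12)
T = 0 (T = -(-15)*(-1)*0 = -5*3*0 = -15*0 = 0)
U(u, M) = 0 (U(u, M) = 0*(12 + 8*u) = 0)
U(4, 14)/(-89668) = 0/(-89668) = 0*(-1/89668) = 0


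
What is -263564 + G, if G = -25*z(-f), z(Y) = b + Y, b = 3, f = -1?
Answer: -263664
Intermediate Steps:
z(Y) = 3 + Y
G = -100 (G = -25*(3 - 1*(-1)) = -25*(3 + 1) = -25*4 = -100)
-263564 + G = -263564 - 100 = -263664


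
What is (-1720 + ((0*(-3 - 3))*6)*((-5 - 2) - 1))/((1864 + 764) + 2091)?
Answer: -1720/4719 ≈ -0.36448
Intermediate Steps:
(-1720 + ((0*(-3 - 3))*6)*((-5 - 2) - 1))/((1864 + 764) + 2091) = (-1720 + ((0*(-6))*6)*(-7 - 1))/(2628 + 2091) = (-1720 + (0*6)*(-8))/4719 = (-1720 + 0*(-8))*(1/4719) = (-1720 + 0)*(1/4719) = -1720*1/4719 = -1720/4719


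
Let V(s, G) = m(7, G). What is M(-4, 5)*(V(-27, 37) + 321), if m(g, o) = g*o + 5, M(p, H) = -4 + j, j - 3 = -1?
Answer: -1170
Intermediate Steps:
j = 2 (j = 3 - 1 = 2)
M(p, H) = -2 (M(p, H) = -4 + 2 = -2)
m(g, o) = 5 + g*o
V(s, G) = 5 + 7*G
M(-4, 5)*(V(-27, 37) + 321) = -2*((5 + 7*37) + 321) = -2*((5 + 259) + 321) = -2*(264 + 321) = -2*585 = -1170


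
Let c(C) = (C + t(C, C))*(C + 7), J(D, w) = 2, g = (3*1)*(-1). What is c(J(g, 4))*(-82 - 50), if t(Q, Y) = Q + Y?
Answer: -7128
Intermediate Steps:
g = -3 (g = 3*(-1) = -3)
c(C) = 3*C*(7 + C) (c(C) = (C + (C + C))*(C + 7) = (C + 2*C)*(7 + C) = (3*C)*(7 + C) = 3*C*(7 + C))
c(J(g, 4))*(-82 - 50) = (3*2*(7 + 2))*(-82 - 50) = (3*2*9)*(-132) = 54*(-132) = -7128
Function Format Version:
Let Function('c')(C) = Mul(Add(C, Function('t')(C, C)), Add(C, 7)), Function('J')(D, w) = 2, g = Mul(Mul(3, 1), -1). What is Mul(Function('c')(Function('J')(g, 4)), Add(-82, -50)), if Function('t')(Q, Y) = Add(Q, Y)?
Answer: -7128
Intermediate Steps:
g = -3 (g = Mul(3, -1) = -3)
Function('c')(C) = Mul(3, C, Add(7, C)) (Function('c')(C) = Mul(Add(C, Add(C, C)), Add(C, 7)) = Mul(Add(C, Mul(2, C)), Add(7, C)) = Mul(Mul(3, C), Add(7, C)) = Mul(3, C, Add(7, C)))
Mul(Function('c')(Function('J')(g, 4)), Add(-82, -50)) = Mul(Mul(3, 2, Add(7, 2)), Add(-82, -50)) = Mul(Mul(3, 2, 9), -132) = Mul(54, -132) = -7128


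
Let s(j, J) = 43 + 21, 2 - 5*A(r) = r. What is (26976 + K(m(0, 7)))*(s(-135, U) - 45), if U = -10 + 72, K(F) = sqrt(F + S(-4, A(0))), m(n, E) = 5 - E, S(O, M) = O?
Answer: 512544 + 19*I*sqrt(6) ≈ 5.1254e+5 + 46.54*I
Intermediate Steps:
A(r) = 2/5 - r/5
K(F) = sqrt(-4 + F) (K(F) = sqrt(F - 4) = sqrt(-4 + F))
U = 62
s(j, J) = 64
(26976 + K(m(0, 7)))*(s(-135, U) - 45) = (26976 + sqrt(-4 + (5 - 1*7)))*(64 - 45) = (26976 + sqrt(-4 + (5 - 7)))*19 = (26976 + sqrt(-4 - 2))*19 = (26976 + sqrt(-6))*19 = (26976 + I*sqrt(6))*19 = 512544 + 19*I*sqrt(6)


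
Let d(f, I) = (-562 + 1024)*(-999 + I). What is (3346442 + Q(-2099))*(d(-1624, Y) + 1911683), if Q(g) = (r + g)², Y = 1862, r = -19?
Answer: 18095812250374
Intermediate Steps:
d(f, I) = -461538 + 462*I (d(f, I) = 462*(-999 + I) = -461538 + 462*I)
Q(g) = (-19 + g)²
(3346442 + Q(-2099))*(d(-1624, Y) + 1911683) = (3346442 + (-19 - 2099)²)*((-461538 + 462*1862) + 1911683) = (3346442 + (-2118)²)*((-461538 + 860244) + 1911683) = (3346442 + 4485924)*(398706 + 1911683) = 7832366*2310389 = 18095812250374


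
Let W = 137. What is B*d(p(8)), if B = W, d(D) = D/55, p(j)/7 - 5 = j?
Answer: 12467/55 ≈ 226.67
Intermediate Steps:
p(j) = 35 + 7*j
d(D) = D/55 (d(D) = D*(1/55) = D/55)
B = 137
B*d(p(8)) = 137*((35 + 7*8)/55) = 137*((35 + 56)/55) = 137*((1/55)*91) = 137*(91/55) = 12467/55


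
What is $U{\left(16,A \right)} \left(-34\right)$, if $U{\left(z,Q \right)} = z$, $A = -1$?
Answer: $-544$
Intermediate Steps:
$U{\left(16,A \right)} \left(-34\right) = 16 \left(-34\right) = -544$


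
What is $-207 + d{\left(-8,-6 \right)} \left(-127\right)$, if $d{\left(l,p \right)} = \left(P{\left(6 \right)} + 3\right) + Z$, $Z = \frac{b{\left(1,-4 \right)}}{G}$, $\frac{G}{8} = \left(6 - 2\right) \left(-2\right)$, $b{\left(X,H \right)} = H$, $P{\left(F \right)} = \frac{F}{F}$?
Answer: $- \frac{11567}{16} \approx -722.94$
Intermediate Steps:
$P{\left(F \right)} = 1$
$G = -64$ ($G = 8 \left(6 - 2\right) \left(-2\right) = 8 \cdot 4 \left(-2\right) = 8 \left(-8\right) = -64$)
$Z = \frac{1}{16}$ ($Z = - \frac{4}{-64} = \left(-4\right) \left(- \frac{1}{64}\right) = \frac{1}{16} \approx 0.0625$)
$d{\left(l,p \right)} = \frac{65}{16}$ ($d{\left(l,p \right)} = \left(1 + 3\right) + \frac{1}{16} = 4 + \frac{1}{16} = \frac{65}{16}$)
$-207 + d{\left(-8,-6 \right)} \left(-127\right) = -207 + \frac{65}{16} \left(-127\right) = -207 - \frac{8255}{16} = - \frac{11567}{16}$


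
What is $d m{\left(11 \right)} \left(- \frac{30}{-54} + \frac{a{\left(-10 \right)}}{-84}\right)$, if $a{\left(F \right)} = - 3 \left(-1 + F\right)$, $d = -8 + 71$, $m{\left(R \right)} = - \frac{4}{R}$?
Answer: $- \frac{41}{11} \approx -3.7273$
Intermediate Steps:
$d = 63$
$a{\left(F \right)} = 3 - 3 F$
$d m{\left(11 \right)} \left(- \frac{30}{-54} + \frac{a{\left(-10 \right)}}{-84}\right) = 63 \left(- \frac{4}{11}\right) \left(- \frac{30}{-54} + \frac{3 - -30}{-84}\right) = 63 \left(\left(-4\right) \frac{1}{11}\right) \left(\left(-30\right) \left(- \frac{1}{54}\right) + \left(3 + 30\right) \left(- \frac{1}{84}\right)\right) = 63 \left(- \frac{4}{11}\right) \left(\frac{5}{9} + 33 \left(- \frac{1}{84}\right)\right) = - \frac{252 \left(\frac{5}{9} - \frac{11}{28}\right)}{11} = \left(- \frac{252}{11}\right) \frac{41}{252} = - \frac{41}{11}$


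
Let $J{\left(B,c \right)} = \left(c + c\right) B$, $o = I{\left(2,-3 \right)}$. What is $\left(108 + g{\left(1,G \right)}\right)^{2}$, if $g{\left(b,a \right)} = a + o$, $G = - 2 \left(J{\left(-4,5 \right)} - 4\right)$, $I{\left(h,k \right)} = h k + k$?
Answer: $34969$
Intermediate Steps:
$I{\left(h,k \right)} = k + h k$
$o = -9$ ($o = - 3 \left(1 + 2\right) = \left(-3\right) 3 = -9$)
$J{\left(B,c \right)} = 2 B c$ ($J{\left(B,c \right)} = 2 c B = 2 B c$)
$G = 88$ ($G = - 2 \left(2 \left(-4\right) 5 - 4\right) = - 2 \left(-40 - 4\right) = \left(-2\right) \left(-44\right) = 88$)
$g{\left(b,a \right)} = -9 + a$ ($g{\left(b,a \right)} = a - 9 = -9 + a$)
$\left(108 + g{\left(1,G \right)}\right)^{2} = \left(108 + \left(-9 + 88\right)\right)^{2} = \left(108 + 79\right)^{2} = 187^{2} = 34969$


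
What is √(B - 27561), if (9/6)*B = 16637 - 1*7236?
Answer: I*√191643/3 ≈ 145.92*I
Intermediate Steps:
B = 18802/3 (B = 2*(16637 - 1*7236)/3 = 2*(16637 - 7236)/3 = (⅔)*9401 = 18802/3 ≈ 6267.3)
√(B - 27561) = √(18802/3 - 27561) = √(-63881/3) = I*√191643/3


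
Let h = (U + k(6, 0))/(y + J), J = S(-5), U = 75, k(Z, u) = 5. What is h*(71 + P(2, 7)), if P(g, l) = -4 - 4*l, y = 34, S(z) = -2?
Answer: 195/2 ≈ 97.500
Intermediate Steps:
J = -2
h = 5/2 (h = (75 + 5)/(34 - 2) = 80/32 = 80*(1/32) = 5/2 ≈ 2.5000)
h*(71 + P(2, 7)) = 5*(71 + (-4 - 4*7))/2 = 5*(71 + (-4 - 28))/2 = 5*(71 - 32)/2 = (5/2)*39 = 195/2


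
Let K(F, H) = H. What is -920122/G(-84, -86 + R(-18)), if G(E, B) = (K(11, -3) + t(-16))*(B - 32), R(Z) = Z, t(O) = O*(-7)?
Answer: 460061/7412 ≈ 62.070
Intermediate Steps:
t(O) = -7*O
G(E, B) = -3488 + 109*B (G(E, B) = (-3 - 7*(-16))*(B - 32) = (-3 + 112)*(-32 + B) = 109*(-32 + B) = -3488 + 109*B)
-920122/G(-84, -86 + R(-18)) = -920122/(-3488 + 109*(-86 - 18)) = -920122/(-3488 + 109*(-104)) = -920122/(-3488 - 11336) = -920122/(-14824) = -920122*(-1/14824) = 460061/7412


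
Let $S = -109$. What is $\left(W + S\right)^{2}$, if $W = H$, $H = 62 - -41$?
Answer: $36$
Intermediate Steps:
$H = 103$ ($H = 62 + 41 = 103$)
$W = 103$
$\left(W + S\right)^{2} = \left(103 - 109\right)^{2} = \left(-6\right)^{2} = 36$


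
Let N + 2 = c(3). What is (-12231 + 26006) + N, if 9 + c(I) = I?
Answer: 13767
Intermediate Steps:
c(I) = -9 + I
N = -8 (N = -2 + (-9 + 3) = -2 - 6 = -8)
(-12231 + 26006) + N = (-12231 + 26006) - 8 = 13775 - 8 = 13767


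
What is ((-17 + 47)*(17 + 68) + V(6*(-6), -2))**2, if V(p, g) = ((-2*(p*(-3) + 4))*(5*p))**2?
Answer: 2642916584454502500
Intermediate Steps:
V(p, g) = 25*p**2*(-8 + 6*p)**2 (V(p, g) = ((-2*(-3*p + 4))*(5*p))**2 = ((-2*(4 - 3*p))*(5*p))**2 = ((-8 + 6*p)*(5*p))**2 = (5*p*(-8 + 6*p))**2 = 25*p**2*(-8 + 6*p)**2)
((-17 + 47)*(17 + 68) + V(6*(-6), -2))**2 = ((-17 + 47)*(17 + 68) + 100*(6*(-6))**2*(-4 + 3*(6*(-6)))**2)**2 = (30*85 + 100*(-36)**2*(-4 + 3*(-36))**2)**2 = (2550 + 100*1296*(-4 - 108)**2)**2 = (2550 + 100*1296*(-112)**2)**2 = (2550 + 100*1296*12544)**2 = (2550 + 1625702400)**2 = 1625704950**2 = 2642916584454502500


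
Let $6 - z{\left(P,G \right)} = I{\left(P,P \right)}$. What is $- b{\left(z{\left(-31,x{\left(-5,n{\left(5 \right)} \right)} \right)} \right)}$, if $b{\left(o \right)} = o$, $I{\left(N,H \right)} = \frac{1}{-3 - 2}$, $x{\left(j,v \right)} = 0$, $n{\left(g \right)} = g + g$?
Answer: $- \frac{31}{5} \approx -6.2$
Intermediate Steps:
$n{\left(g \right)} = 2 g$
$I{\left(N,H \right)} = - \frac{1}{5}$ ($I{\left(N,H \right)} = \frac{1}{-5} = - \frac{1}{5}$)
$z{\left(P,G \right)} = \frac{31}{5}$ ($z{\left(P,G \right)} = 6 - - \frac{1}{5} = 6 + \frac{1}{5} = \frac{31}{5}$)
$- b{\left(z{\left(-31,x{\left(-5,n{\left(5 \right)} \right)} \right)} \right)} = \left(-1\right) \frac{31}{5} = - \frac{31}{5}$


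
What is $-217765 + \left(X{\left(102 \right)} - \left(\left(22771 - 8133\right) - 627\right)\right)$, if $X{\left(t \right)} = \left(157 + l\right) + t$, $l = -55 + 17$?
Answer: $-231555$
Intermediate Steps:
$l = -38$
$X{\left(t \right)} = 119 + t$ ($X{\left(t \right)} = \left(157 - 38\right) + t = 119 + t$)
$-217765 + \left(X{\left(102 \right)} - \left(\left(22771 - 8133\right) - 627\right)\right) = -217765 + \left(\left(119 + 102\right) - \left(\left(22771 - 8133\right) - 627\right)\right) = -217765 + \left(221 - \left(14638 - 627\right)\right) = -217765 + \left(221 - 14011\right) = -217765 - 13790 = -231555$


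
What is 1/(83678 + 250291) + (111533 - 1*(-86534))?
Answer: 66148237924/333969 ≈ 1.9807e+5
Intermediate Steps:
1/(83678 + 250291) + (111533 - 1*(-86534)) = 1/333969 + (111533 + 86534) = 1/333969 + 198067 = 66148237924/333969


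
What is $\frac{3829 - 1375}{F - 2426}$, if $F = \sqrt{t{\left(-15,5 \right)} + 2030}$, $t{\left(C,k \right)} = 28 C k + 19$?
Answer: $- \frac{5953404}{5885527} - \frac{2454 i \sqrt{51}}{5885527} \approx -1.0115 - 0.0029777 i$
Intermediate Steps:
$t{\left(C,k \right)} = 19 + 28 C k$ ($t{\left(C,k \right)} = 28 C k + 19 = 19 + 28 C k$)
$F = i \sqrt{51}$ ($F = \sqrt{\left(19 + 28 \left(-15\right) 5\right) + 2030} = \sqrt{\left(19 - 2100\right) + 2030} = \sqrt{-2081 + 2030} = \sqrt{-51} = i \sqrt{51} \approx 7.1414 i$)
$\frac{3829 - 1375}{F - 2426} = \frac{3829 - 1375}{i \sqrt{51} - 2426} = \frac{2454}{-2426 + i \sqrt{51}}$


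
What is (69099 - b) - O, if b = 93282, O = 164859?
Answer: -189042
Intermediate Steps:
(69099 - b) - O = (69099 - 1*93282) - 1*164859 = (69099 - 93282) - 164859 = -24183 - 164859 = -189042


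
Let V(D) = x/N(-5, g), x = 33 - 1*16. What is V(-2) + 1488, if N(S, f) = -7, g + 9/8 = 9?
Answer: 10399/7 ≈ 1485.6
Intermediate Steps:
g = 63/8 (g = -9/8 + 9 = 63/8 ≈ 7.8750)
x = 17 (x = 33 - 16 = 17)
V(D) = -17/7 (V(D) = 17/(-7) = 17*(-⅐) = -17/7)
V(-2) + 1488 = -17/7 + 1488 = 10399/7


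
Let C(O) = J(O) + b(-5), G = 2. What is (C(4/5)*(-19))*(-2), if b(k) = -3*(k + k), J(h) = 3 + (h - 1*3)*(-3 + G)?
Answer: 6688/5 ≈ 1337.6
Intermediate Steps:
J(h) = 6 - h (J(h) = 3 + (h - 1*3)*(-3 + 2) = 3 + (h - 3)*(-1) = 3 + (-3 + h)*(-1) = 3 + (3 - h) = 6 - h)
b(k) = -6*k
C(O) = 36 - O (C(O) = (6 - O) - 6*(-5) = (6 - O) + 30 = 36 - O)
(C(4/5)*(-19))*(-2) = ((36 - 4/5)*(-19))*(-2) = ((36 - 1*⅘)*(-19))*(-2) = ((36 - ⅘)*(-19))*(-2) = ((176/5)*(-19))*(-2) = -3344/5*(-2) = 6688/5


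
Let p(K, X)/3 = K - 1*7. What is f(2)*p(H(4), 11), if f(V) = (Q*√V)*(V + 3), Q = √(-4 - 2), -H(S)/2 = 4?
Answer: -450*I*√3 ≈ -779.42*I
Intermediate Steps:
H(S) = -8 (H(S) = -2*4 = -8)
p(K, X) = -21 + 3*K (p(K, X) = 3*(K - 1*7) = 3*(K - 7) = 3*(-7 + K) = -21 + 3*K)
Q = I*√6 (Q = √(-6) = I*√6 ≈ 2.4495*I)
f(V) = I*√6*√V*(3 + V) (f(V) = ((I*√6)*√V)*(V + 3) = (I*√6*√V)*(3 + V) = I*√6*√V*(3 + V))
f(2)*p(H(4), 11) = (I*√6*√2*(3 + 2))*(-21 + 3*(-8)) = (I*√6*√2*5)*(-21 - 24) = (10*I*√3)*(-45) = -450*I*√3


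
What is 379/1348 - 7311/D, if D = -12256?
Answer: 3625063/4130272 ≈ 0.87768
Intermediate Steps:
379/1348 - 7311/D = 379/1348 - 7311/(-12256) = 379*(1/1348) - 7311*(-1/12256) = 379/1348 + 7311/12256 = 3625063/4130272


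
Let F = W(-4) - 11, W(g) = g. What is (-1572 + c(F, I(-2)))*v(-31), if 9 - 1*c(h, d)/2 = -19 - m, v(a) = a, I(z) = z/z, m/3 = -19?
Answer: 50530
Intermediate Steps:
m = -57 (m = 3*(-19) = -57)
I(z) = 1
F = -15 (F = -4 - 11 = -15)
c(h, d) = -58 (c(h, d) = 18 - 2*(-19 - 1*(-57)) = 18 - 2*(-19 + 57) = 18 - 2*38 = 18 - 76 = -58)
(-1572 + c(F, I(-2)))*v(-31) = (-1572 - 58)*(-31) = -1630*(-31) = 50530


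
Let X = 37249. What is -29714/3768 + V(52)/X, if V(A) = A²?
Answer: -548314057/70177116 ≈ -7.8133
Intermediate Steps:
-29714/3768 + V(52)/X = -29714/3768 + 52²/37249 = -29714*1/3768 + 2704*(1/37249) = -14857/1884 + 2704/37249 = -548314057/70177116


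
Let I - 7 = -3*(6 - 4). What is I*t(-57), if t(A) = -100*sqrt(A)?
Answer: -100*I*sqrt(57) ≈ -754.98*I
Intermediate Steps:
I = 1 (I = 7 - 3*(6 - 4) = 7 - 3*2 = 7 - 6 = 1)
I*t(-57) = 1*(-100*I*sqrt(57)) = -100*I*sqrt(57)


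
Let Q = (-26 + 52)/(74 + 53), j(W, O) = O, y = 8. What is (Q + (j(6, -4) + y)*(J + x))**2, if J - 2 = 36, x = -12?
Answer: 175138756/16129 ≈ 10859.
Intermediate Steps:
J = 38 (J = 2 + 36 = 38)
Q = 26/127 ≈ 0.20472
(Q + (j(6, -4) + y)*(J + x))**2 = (26/127 + (-4 + 8)*(38 - 12))**2 = (26/127 + 4*26)**2 = (26/127 + 104)**2 = (13234/127)**2 = 175138756/16129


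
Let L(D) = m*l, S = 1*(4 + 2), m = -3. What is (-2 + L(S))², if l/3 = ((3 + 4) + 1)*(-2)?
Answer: 20164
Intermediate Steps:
l = -48 (l = 3*(((3 + 4) + 1)*(-2)) = 3*((7 + 1)*(-2)) = 3*(8*(-2)) = 3*(-16) = -48)
S = 6 (S = 1*6 = 6)
L(D) = 144 (L(D) = -3*(-48) = 144)
(-2 + L(S))² = (-2 + 144)² = 142² = 20164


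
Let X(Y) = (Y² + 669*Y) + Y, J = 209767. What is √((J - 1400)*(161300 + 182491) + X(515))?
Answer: 2*√17908827393 ≈ 2.6765e+5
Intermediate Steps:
X(Y) = Y² + 670*Y
√((J - 1400)*(161300 + 182491) + X(515)) = √((209767 - 1400)*(161300 + 182491) + 515*(670 + 515)) = √(208367*343791 + 515*1185) = √(71634699297 + 610275) = √71635309572 = 2*√17908827393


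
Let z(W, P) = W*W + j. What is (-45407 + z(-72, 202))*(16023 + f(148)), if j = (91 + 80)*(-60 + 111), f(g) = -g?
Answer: -500094250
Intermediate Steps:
j = 8721 (j = 171*51 = 8721)
z(W, P) = 8721 + W² (z(W, P) = W*W + 8721 = W² + 8721 = 8721 + W²)
(-45407 + z(-72, 202))*(16023 + f(148)) = (-45407 + (8721 + (-72)²))*(16023 - 1*148) = (-45407 + (8721 + 5184))*(16023 - 148) = (-45407 + 13905)*15875 = -31502*15875 = -500094250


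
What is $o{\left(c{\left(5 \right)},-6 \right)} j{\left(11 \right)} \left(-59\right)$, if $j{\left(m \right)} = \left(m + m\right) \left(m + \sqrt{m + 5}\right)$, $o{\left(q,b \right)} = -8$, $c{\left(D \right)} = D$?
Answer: $155760$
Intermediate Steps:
$j{\left(m \right)} = 2 m \left(m + \sqrt{5 + m}\right)$
$o{\left(c{\left(5 \right)},-6 \right)} j{\left(11 \right)} \left(-59\right) = - 8 \cdot 2 \cdot 11 \left(11 + \sqrt{5 + 11}\right) \left(-59\right) = - 8 \cdot 2 \cdot 11 \left(11 + \sqrt{16}\right) \left(-59\right) = - 8 \cdot 2 \cdot 11 \left(11 + 4\right) \left(-59\right) = - 8 \cdot 2 \cdot 11 \cdot 15 \left(-59\right) = \left(-8\right) 330 \left(-59\right) = \left(-2640\right) \left(-59\right) = 155760$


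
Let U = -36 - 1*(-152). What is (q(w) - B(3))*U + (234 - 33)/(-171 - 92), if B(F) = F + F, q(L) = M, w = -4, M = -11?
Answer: -518837/263 ≈ -1972.8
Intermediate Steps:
q(L) = -11
B(F) = 2*F
U = 116 (U = -36 + 152 = 116)
(q(w) - B(3))*U + (234 - 33)/(-171 - 92) = (-11 - 2*3)*116 + (234 - 33)/(-171 - 92) = (-11 - 1*6)*116 + 201/(-263) = (-11 - 6)*116 + 201*(-1/263) = -17*116 - 201/263 = -1972 - 201/263 = -518837/263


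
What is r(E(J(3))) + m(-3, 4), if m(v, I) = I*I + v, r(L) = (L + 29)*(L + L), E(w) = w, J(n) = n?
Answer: 205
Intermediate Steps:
r(L) = 2*L*(29 + L) (r(L) = (29 + L)*(2*L) = 2*L*(29 + L))
m(v, I) = v + I² (m(v, I) = I² + v = v + I²)
r(E(J(3))) + m(-3, 4) = 2*3*(29 + 3) + (-3 + 4²) = 2*3*32 + (-3 + 16) = 192 + 13 = 205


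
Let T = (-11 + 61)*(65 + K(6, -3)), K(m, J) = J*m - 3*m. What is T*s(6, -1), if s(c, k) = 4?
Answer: 5800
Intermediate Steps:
K(m, J) = -3*m + J*m
T = 1450 (T = (-11 + 61)*(65 + 6*(-3 - 3)) = 50*(65 + 6*(-6)) = 50*(65 - 36) = 50*29 = 1450)
T*s(6, -1) = 1450*4 = 5800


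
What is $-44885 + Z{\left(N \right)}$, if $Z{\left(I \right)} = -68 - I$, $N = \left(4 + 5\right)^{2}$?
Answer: $-45034$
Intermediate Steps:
$N = 81$ ($N = 9^{2} = 81$)
$-44885 + Z{\left(N \right)} = -44885 - 149 = -45034$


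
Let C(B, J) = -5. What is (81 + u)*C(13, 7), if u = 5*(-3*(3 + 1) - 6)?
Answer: 45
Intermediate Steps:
u = -90 (u = 5*(-3*4 - 6) = 5*(-12 - 6) = 5*(-18) = -90)
(81 + u)*C(13, 7) = (81 - 90)*(-5) = -9*(-5) = 45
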